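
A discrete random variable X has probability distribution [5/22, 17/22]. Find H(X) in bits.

H(X) = -Σ p(x) log₂ p(x)
  -5/22 × log₂(5/22) = 0.4858
  -17/22 × log₂(17/22) = 0.2874
H(X) = 0.7732 bits


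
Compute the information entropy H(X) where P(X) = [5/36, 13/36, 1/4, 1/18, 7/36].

H(X) = -Σ p(x) log₂ p(x)
  -5/36 × log₂(5/36) = 0.3956
  -13/36 × log₂(13/36) = 0.5306
  -1/4 × log₂(1/4) = 0.5000
  -1/18 × log₂(1/18) = 0.2317
  -7/36 × log₂(7/36) = 0.4594
H(X) = 2.1173 bits


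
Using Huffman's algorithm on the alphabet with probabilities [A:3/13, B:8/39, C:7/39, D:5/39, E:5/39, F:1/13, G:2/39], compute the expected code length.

Huffman tree construction:
Combine smallest probabilities repeatedly
Resulting codes:
  A: 01 (length 2)
  B: 00 (length 2)
  C: 111 (length 3)
  D: 100 (length 3)
  E: 101 (length 3)
  F: 1101 (length 4)
  G: 1100 (length 4)
Average length = Σ p(s) × length(s) = 2.6923 bits


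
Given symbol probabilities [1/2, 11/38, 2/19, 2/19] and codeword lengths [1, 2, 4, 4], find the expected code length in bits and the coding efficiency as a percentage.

Average length L = Σ p_i × l_i = 1.9211 bits
Entropy H = 1.7015 bits
Efficiency η = H/L × 100% = 88.57%


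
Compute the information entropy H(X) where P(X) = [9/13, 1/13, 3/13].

H(X) = -Σ p(x) log₂ p(x)
  -9/13 × log₂(9/13) = 0.3673
  -1/13 × log₂(1/13) = 0.2846
  -3/13 × log₂(3/13) = 0.4882
H(X) = 1.1401 bits


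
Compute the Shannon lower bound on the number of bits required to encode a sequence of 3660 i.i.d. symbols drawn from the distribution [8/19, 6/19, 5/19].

Entropy H = 1.5574 bits/symbol
Minimum bits = H × n = 1.5574 × 3660
= 5700.20 bits


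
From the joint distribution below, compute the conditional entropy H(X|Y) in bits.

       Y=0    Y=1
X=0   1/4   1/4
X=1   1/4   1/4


H(X|Y) = Σ_y p(y) H(X|Y=y)
  p(Y=0) = 1/2, H(X|Y=0) = 1.0000
  p(Y=1) = 1/2, H(X|Y=1) = 1.0000
H(X|Y) = 0.5000×1.0000 + 0.5000×1.0000 = 1.0000 bits


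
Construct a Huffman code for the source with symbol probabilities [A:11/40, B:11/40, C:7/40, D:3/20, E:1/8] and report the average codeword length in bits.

Huffman tree construction:
Combine smallest probabilities repeatedly
Resulting codes:
  A: 01 (length 2)
  B: 10 (length 2)
  C: 00 (length 2)
  D: 111 (length 3)
  E: 110 (length 3)
Average length = Σ p(s) × length(s) = 2.2750 bits


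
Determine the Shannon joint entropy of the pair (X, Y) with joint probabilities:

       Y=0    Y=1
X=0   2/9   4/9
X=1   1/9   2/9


H(X,Y) = -Σ p(x,y) log₂ p(x,y)
  p(0,0)=2/9: -0.2222 × log₂(0.2222) = 0.4822
  p(0,1)=4/9: -0.4444 × log₂(0.4444) = 0.5200
  p(1,0)=1/9: -0.1111 × log₂(0.1111) = 0.3522
  p(1,1)=2/9: -0.2222 × log₂(0.2222) = 0.4822
H(X,Y) = 1.8366 bits


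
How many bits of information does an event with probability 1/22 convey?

Information content I(x) = -log₂(p(x))
I = -log₂(1/22) = -log₂(0.0455)
I = 4.4594 bits


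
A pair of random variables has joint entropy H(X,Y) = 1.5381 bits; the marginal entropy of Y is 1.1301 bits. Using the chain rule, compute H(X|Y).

Chain rule: H(X,Y) = H(X|Y) + H(Y)
H(X|Y) = H(X,Y) - H(Y) = 1.5381 - 1.1301 = 0.408 bits


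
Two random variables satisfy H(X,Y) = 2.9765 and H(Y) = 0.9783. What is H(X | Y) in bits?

Chain rule: H(X,Y) = H(X|Y) + H(Y)
H(X|Y) = H(X,Y) - H(Y) = 2.9765 - 0.9783 = 1.9982 bits


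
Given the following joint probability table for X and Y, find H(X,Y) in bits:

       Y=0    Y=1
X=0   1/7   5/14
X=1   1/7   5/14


H(X,Y) = -Σ p(x,y) log₂ p(x,y)
  p(0,0)=1/7: -0.1429 × log₂(0.1429) = 0.4011
  p(0,1)=5/14: -0.3571 × log₂(0.3571) = 0.5305
  p(1,0)=1/7: -0.1429 × log₂(0.1429) = 0.4011
  p(1,1)=5/14: -0.3571 × log₂(0.3571) = 0.5305
H(X,Y) = 1.8631 bits


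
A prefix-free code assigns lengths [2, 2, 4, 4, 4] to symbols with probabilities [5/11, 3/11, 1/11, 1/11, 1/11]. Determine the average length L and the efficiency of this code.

Average length L = Σ p_i × l_i = 2.5455 bits
Entropy H = 1.9717 bits
Efficiency η = H/L × 100% = 77.46%


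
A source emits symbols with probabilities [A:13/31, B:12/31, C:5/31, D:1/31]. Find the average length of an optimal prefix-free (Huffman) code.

Huffman tree construction:
Combine smallest probabilities repeatedly
Resulting codes:
  A: 0 (length 1)
  B: 11 (length 2)
  C: 101 (length 3)
  D: 100 (length 3)
Average length = Σ p(s) × length(s) = 1.7742 bits


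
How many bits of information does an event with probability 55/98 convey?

Information content I(x) = -log₂(p(x))
I = -log₂(55/98) = -log₂(0.5612)
I = 0.8334 bits


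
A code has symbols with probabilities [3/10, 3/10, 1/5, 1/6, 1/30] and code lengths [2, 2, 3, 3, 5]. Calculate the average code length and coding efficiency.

Average length L = Σ p_i × l_i = 2.4667 bits
Entropy H = 2.1010 bits
Efficiency η = H/L × 100% = 85.17%


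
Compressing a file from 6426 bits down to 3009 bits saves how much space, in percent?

Space savings = (1 - Compressed/Original) × 100%
= (1 - 3009/6426) × 100%
= 53.17%


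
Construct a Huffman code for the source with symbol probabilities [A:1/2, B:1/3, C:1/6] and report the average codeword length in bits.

Huffman tree construction:
Combine smallest probabilities repeatedly
Resulting codes:
  A: 0 (length 1)
  B: 11 (length 2)
  C: 10 (length 2)
Average length = Σ p(s) × length(s) = 1.5000 bits


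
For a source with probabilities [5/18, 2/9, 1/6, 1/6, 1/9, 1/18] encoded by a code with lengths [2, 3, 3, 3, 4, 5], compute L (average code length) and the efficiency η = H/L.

Average length L = Σ p_i × l_i = 2.9444 bits
Entropy H = 2.4411 bits
Efficiency η = H/L × 100% = 82.90%


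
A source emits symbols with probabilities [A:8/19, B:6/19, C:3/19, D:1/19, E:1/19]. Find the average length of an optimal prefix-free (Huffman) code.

Huffman tree construction:
Combine smallest probabilities repeatedly
Resulting codes:
  A: 0 (length 1)
  B: 11 (length 2)
  C: 101 (length 3)
  D: 1000 (length 4)
  E: 1001 (length 4)
Average length = Σ p(s) × length(s) = 1.9474 bits


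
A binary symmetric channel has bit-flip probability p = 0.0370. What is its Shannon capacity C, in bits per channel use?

For BSC with error probability p:
C = 1 - H(p) where H(p) is binary entropy
H(0.0370) = -0.0370 × log₂(0.0370) - 0.9630 × log₂(0.9630)
H(p) = 0.2284
C = 1 - 0.2284 = 0.7716 bits/use


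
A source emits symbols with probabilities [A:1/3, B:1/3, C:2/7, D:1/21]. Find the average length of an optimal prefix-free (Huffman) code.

Huffman tree construction:
Combine smallest probabilities repeatedly
Resulting codes:
  A: 10 (length 2)
  B: 11 (length 2)
  C: 01 (length 2)
  D: 00 (length 2)
Average length = Σ p(s) × length(s) = 2.0000 bits


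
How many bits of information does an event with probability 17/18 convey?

Information content I(x) = -log₂(p(x))
I = -log₂(17/18) = -log₂(0.9444)
I = 0.0825 bits


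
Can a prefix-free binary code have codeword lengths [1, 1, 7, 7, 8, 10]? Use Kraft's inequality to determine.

Kraft inequality: Σ 2^(-l_i) ≤ 1 for prefix-free code
Calculating: 2^(-1) + 2^(-1) + 2^(-7) + 2^(-7) + 2^(-8) + 2^(-10)
= 0.5 + 0.5 + 0.0078125 + 0.0078125 + 0.00390625 + 0.0009765625
= 1.0205
Since 1.0205 > 1, prefix-free code does not exist


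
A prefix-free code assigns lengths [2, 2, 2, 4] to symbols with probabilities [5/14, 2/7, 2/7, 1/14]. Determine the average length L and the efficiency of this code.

Average length L = Σ p_i × l_i = 2.1429 bits
Entropy H = 1.8352 bits
Efficiency η = H/L × 100% = 85.64%


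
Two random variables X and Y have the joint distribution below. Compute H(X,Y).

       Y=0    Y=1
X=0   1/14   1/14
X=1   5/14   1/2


H(X,Y) = -Σ p(x,y) log₂ p(x,y)
  p(0,0)=1/14: -0.0714 × log₂(0.0714) = 0.2720
  p(0,1)=1/14: -0.0714 × log₂(0.0714) = 0.2720
  p(1,0)=5/14: -0.3571 × log₂(0.3571) = 0.5305
  p(1,1)=1/2: -0.5000 × log₂(0.5000) = 0.5000
H(X,Y) = 1.5744 bits


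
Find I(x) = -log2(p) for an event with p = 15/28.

Information content I(x) = -log₂(p(x))
I = -log₂(15/28) = -log₂(0.5357)
I = 0.9005 bits


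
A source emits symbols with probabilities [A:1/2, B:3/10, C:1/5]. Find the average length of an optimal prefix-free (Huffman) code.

Huffman tree construction:
Combine smallest probabilities repeatedly
Resulting codes:
  A: 0 (length 1)
  B: 11 (length 2)
  C: 10 (length 2)
Average length = Σ p(s) × length(s) = 1.5000 bits


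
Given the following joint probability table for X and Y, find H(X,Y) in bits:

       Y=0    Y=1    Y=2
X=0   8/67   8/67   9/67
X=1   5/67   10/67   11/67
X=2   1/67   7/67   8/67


H(X,Y) = -Σ p(x,y) log₂ p(x,y)
  p(0,0)=8/67: -0.1194 × log₂(0.1194) = 0.3661
  p(0,1)=8/67: -0.1194 × log₂(0.1194) = 0.3661
  p(0,2)=9/67: -0.1343 × log₂(0.1343) = 0.3890
  p(1,0)=5/67: -0.0746 × log₂(0.0746) = 0.2794
  p(1,1)=10/67: -0.1493 × log₂(0.1493) = 0.4096
  p(1,2)=11/67: -0.1642 × log₂(0.1642) = 0.4280
  p(2,0)=1/67: -0.0149 × log₂(0.0149) = 0.0905
  p(2,1)=7/67: -0.1045 × log₂(0.1045) = 0.3405
  p(2,2)=8/67: -0.1194 × log₂(0.1194) = 0.3661
H(X,Y) = 3.0353 bits


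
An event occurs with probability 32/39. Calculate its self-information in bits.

Information content I(x) = -log₂(p(x))
I = -log₂(32/39) = -log₂(0.8205)
I = 0.2854 bits


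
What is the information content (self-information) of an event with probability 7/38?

Information content I(x) = -log₂(p(x))
I = -log₂(7/38) = -log₂(0.1842)
I = 2.4406 bits


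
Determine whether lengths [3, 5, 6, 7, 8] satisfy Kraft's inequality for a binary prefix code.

Kraft inequality: Σ 2^(-l_i) ≤ 1 for prefix-free code
Calculating: 2^(-3) + 2^(-5) + 2^(-6) + 2^(-7) + 2^(-8)
= 0.125 + 0.03125 + 0.015625 + 0.0078125 + 0.00390625
= 0.1836
Since 0.1836 ≤ 1, prefix-free code exists


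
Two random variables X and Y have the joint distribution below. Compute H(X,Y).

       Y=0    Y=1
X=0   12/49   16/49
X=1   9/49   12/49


H(X,Y) = -Σ p(x,y) log₂ p(x,y)
  p(0,0)=12/49: -0.2449 × log₂(0.2449) = 0.4971
  p(0,1)=16/49: -0.3265 × log₂(0.3265) = 0.5273
  p(1,0)=9/49: -0.1837 × log₂(0.1837) = 0.4490
  p(1,1)=12/49: -0.2449 × log₂(0.2449) = 0.4971
H(X,Y) = 1.9705 bits


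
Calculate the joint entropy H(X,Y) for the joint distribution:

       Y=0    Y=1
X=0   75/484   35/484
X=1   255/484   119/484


H(X,Y) = -Σ p(x,y) log₂ p(x,y)
  p(0,0)=75/484: -0.1550 × log₂(0.1550) = 0.4168
  p(0,1)=35/484: -0.0723 × log₂(0.0723) = 0.2740
  p(1,0)=255/484: -0.5269 × log₂(0.5269) = 0.4871
  p(1,1)=119/484: -0.2459 × log₂(0.2459) = 0.4976
H(X,Y) = 1.6756 bits


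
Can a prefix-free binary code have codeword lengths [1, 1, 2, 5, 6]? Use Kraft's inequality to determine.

Kraft inequality: Σ 2^(-l_i) ≤ 1 for prefix-free code
Calculating: 2^(-1) + 2^(-1) + 2^(-2) + 2^(-5) + 2^(-6)
= 0.5 + 0.5 + 0.25 + 0.03125 + 0.015625
= 1.2969
Since 1.2969 > 1, prefix-free code does not exist


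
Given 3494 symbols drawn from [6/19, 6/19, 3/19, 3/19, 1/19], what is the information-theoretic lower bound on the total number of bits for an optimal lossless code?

Entropy H = 2.1148 bits/symbol
Minimum bits = H × n = 2.1148 × 3494
= 7389.13 bits


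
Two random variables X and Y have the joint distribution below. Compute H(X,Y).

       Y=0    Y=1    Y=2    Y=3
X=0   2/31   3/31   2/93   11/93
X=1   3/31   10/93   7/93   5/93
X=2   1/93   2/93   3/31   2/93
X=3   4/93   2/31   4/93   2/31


H(X,Y) = -Σ p(x,y) log₂ p(x,y)
  p(0,0)=2/31: -0.0645 × log₂(0.0645) = 0.2551
  p(0,1)=3/31: -0.0968 × log₂(0.0968) = 0.3261
  p(0,2)=2/93: -0.0215 × log₂(0.0215) = 0.1191
  p(0,3)=11/93: -0.1183 × log₂(0.1183) = 0.3643
  p(1,0)=3/31: -0.0968 × log₂(0.0968) = 0.3261
  p(1,1)=10/93: -0.1075 × log₂(0.1075) = 0.3459
  p(1,2)=7/93: -0.0753 × log₂(0.0753) = 0.2809
  p(1,3)=5/93: -0.0538 × log₂(0.0538) = 0.2267
  p(2,0)=1/93: -0.0108 × log₂(0.0108) = 0.0703
  p(2,1)=2/93: -0.0215 × log₂(0.0215) = 0.1191
  p(2,2)=3/31: -0.0968 × log₂(0.0968) = 0.3261
  p(2,3)=2/93: -0.0215 × log₂(0.0215) = 0.1191
  p(3,0)=4/93: -0.0430 × log₂(0.0430) = 0.1952
  p(3,1)=2/31: -0.0645 × log₂(0.0645) = 0.2551
  p(3,2)=4/93: -0.0430 × log₂(0.0430) = 0.1952
  p(3,3)=2/31: -0.0645 × log₂(0.0645) = 0.2551
H(X,Y) = 3.7795 bits


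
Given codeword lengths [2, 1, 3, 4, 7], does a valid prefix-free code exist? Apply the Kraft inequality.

Kraft inequality: Σ 2^(-l_i) ≤ 1 for prefix-free code
Calculating: 2^(-2) + 2^(-1) + 2^(-3) + 2^(-4) + 2^(-7)
= 0.25 + 0.5 + 0.125 + 0.0625 + 0.0078125
= 0.9453
Since 0.9453 ≤ 1, prefix-free code exists


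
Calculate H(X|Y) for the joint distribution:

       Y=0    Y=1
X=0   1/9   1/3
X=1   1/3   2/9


H(X|Y) = Σ_y p(y) H(X|Y=y)
  p(Y=0) = 4/9, H(X|Y=0) = 0.8113
  p(Y=1) = 5/9, H(X|Y=1) = 0.9710
H(X|Y) = 0.4444×0.8113 + 0.5556×0.9710 = 0.9000 bits


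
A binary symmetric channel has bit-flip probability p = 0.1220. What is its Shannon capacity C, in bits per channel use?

For BSC with error probability p:
C = 1 - H(p) where H(p) is binary entropy
H(0.1220) = -0.1220 × log₂(0.1220) - 0.8780 × log₂(0.8780)
H(p) = 0.5351
C = 1 - 0.5351 = 0.4649 bits/use


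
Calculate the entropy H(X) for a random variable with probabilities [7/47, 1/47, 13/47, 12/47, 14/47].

H(X) = -Σ p(x) log₂ p(x)
  -7/47 × log₂(7/47) = 0.4092
  -1/47 × log₂(1/47) = 0.1182
  -13/47 × log₂(13/47) = 0.5128
  -12/47 × log₂(12/47) = 0.5029
  -14/47 × log₂(14/47) = 0.5205
H(X) = 2.0635 bits


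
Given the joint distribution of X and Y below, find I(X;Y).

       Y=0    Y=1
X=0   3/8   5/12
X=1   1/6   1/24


H(X) = 0.7383, H(Y) = 0.9950, H(X,Y) = 1.6788
I(X;Y) = H(X) + H(Y) - H(X,Y) = 0.0545 bits


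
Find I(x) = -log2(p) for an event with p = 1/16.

Information content I(x) = -log₂(p(x))
I = -log₂(1/16) = -log₂(0.0625)
I = 4.0000 bits


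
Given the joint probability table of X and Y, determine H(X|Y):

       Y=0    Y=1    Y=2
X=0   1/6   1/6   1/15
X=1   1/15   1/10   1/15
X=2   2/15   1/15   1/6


H(X|Y) = Σ_y p(y) H(X|Y=y)
  p(Y=0) = 11/30, H(X|Y=0) = 1.4949
  p(Y=1) = 1/3, H(X|Y=1) = 1.4855
  p(Y=2) = 3/10, H(X|Y=2) = 1.4355
H(X|Y) = 0.3667×1.4949 + 0.3333×1.4855 + 0.3000×1.4355 = 1.4740 bits


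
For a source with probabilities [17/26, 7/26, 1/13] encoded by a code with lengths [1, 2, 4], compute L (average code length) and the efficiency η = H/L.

Average length L = Σ p_i × l_i = 1.5000 bits
Entropy H = 1.1951 bits
Efficiency η = H/L × 100% = 79.67%


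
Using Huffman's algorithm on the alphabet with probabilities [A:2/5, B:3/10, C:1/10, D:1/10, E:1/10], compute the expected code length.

Huffman tree construction:
Combine smallest probabilities repeatedly
Resulting codes:
  A: 0 (length 1)
  B: 10 (length 2)
  C: 1110 (length 4)
  D: 1111 (length 4)
  E: 110 (length 3)
Average length = Σ p(s) × length(s) = 2.1000 bits


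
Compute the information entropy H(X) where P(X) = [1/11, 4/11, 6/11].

H(X) = -Σ p(x) log₂ p(x)
  -1/11 × log₂(1/11) = 0.3145
  -4/11 × log₂(4/11) = 0.5307
  -6/11 × log₂(6/11) = 0.4770
H(X) = 1.3222 bits


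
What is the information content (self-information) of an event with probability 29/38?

Information content I(x) = -log₂(p(x))
I = -log₂(29/38) = -log₂(0.7632)
I = 0.3899 bits


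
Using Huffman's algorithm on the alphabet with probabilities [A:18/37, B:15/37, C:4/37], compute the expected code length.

Huffman tree construction:
Combine smallest probabilities repeatedly
Resulting codes:
  A: 0 (length 1)
  B: 11 (length 2)
  C: 10 (length 2)
Average length = Σ p(s) × length(s) = 1.5135 bits


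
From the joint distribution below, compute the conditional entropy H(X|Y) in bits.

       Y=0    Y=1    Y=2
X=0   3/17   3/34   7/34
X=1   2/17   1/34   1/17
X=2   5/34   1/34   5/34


H(X|Y) = Σ_y p(y) H(X|Y=y)
  p(Y=0) = 15/34, H(X|Y=0) = 1.5656
  p(Y=1) = 5/34, H(X|Y=1) = 1.3710
  p(Y=2) = 7/17, H(X|Y=2) = 1.4316
H(X|Y) = 0.4412×1.5656 + 0.1471×1.3710 + 0.4118×1.4316 = 1.4818 bits


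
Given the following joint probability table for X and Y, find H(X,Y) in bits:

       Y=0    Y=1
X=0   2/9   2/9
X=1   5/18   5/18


H(X,Y) = -Σ p(x,y) log₂ p(x,y)
  p(0,0)=2/9: -0.2222 × log₂(0.2222) = 0.4822
  p(0,1)=2/9: -0.2222 × log₂(0.2222) = 0.4822
  p(1,0)=5/18: -0.2778 × log₂(0.2778) = 0.5133
  p(1,1)=5/18: -0.2778 × log₂(0.2778) = 0.5133
H(X,Y) = 1.9911 bits


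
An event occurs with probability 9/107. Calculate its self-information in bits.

Information content I(x) = -log₂(p(x))
I = -log₂(9/107) = -log₂(0.0841)
I = 3.5715 bits


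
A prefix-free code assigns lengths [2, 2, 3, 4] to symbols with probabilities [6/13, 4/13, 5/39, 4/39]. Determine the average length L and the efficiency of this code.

Average length L = Σ p_i × l_i = 2.3333 bits
Entropy H = 1.7549 bits
Efficiency η = H/L × 100% = 75.21%


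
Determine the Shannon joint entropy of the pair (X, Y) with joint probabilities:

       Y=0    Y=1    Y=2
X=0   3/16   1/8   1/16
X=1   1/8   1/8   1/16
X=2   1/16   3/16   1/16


H(X,Y) = -Σ p(x,y) log₂ p(x,y)
  p(0,0)=3/16: -0.1875 × log₂(0.1875) = 0.4528
  p(0,1)=1/8: -0.1250 × log₂(0.1250) = 0.3750
  p(0,2)=1/16: -0.0625 × log₂(0.0625) = 0.2500
  p(1,0)=1/8: -0.1250 × log₂(0.1250) = 0.3750
  p(1,1)=1/8: -0.1250 × log₂(0.1250) = 0.3750
  p(1,2)=1/16: -0.0625 × log₂(0.0625) = 0.2500
  p(2,0)=1/16: -0.0625 × log₂(0.0625) = 0.2500
  p(2,1)=3/16: -0.1875 × log₂(0.1875) = 0.4528
  p(2,2)=1/16: -0.0625 × log₂(0.0625) = 0.2500
H(X,Y) = 3.0306 bits


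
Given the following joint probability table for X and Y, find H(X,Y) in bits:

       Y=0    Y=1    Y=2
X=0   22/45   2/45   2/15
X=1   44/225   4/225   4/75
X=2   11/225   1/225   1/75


H(X,Y) = -Σ p(x,y) log₂ p(x,y)
  p(0,0)=22/45: -0.4889 × log₂(0.4889) = 0.5047
  p(0,1)=2/45: -0.0444 × log₂(0.0444) = 0.1996
  p(0,2)=2/15: -0.1333 × log₂(0.1333) = 0.3876
  p(1,0)=44/225: -0.1956 × log₂(0.1956) = 0.4604
  p(1,1)=4/225: -0.0178 × log₂(0.0178) = 0.1034
  p(1,2)=4/75: -0.0533 × log₂(0.0533) = 0.2255
  p(2,0)=11/225: -0.0489 × log₂(0.0489) = 0.2129
  p(2,1)=1/225: -0.0044 × log₂(0.0044) = 0.0347
  p(2,2)=1/75: -0.0133 × log₂(0.0133) = 0.0831
H(X,Y) = 2.2119 bits


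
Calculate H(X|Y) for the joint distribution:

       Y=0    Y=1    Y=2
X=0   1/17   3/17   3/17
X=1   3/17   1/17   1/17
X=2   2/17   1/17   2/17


H(X|Y) = Σ_y p(y) H(X|Y=y)
  p(Y=0) = 6/17, H(X|Y=0) = 1.4591
  p(Y=1) = 5/17, H(X|Y=1) = 1.3710
  p(Y=2) = 6/17, H(X|Y=2) = 1.4591
H(X|Y) = 0.3529×1.4591 + 0.2941×1.3710 + 0.3529×1.4591 = 1.4332 bits


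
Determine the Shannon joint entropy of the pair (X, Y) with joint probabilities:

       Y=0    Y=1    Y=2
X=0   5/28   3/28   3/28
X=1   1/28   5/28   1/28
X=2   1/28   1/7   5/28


H(X,Y) = -Σ p(x,y) log₂ p(x,y)
  p(0,0)=5/28: -0.1786 × log₂(0.1786) = 0.4438
  p(0,1)=3/28: -0.1071 × log₂(0.1071) = 0.3453
  p(0,2)=3/28: -0.1071 × log₂(0.1071) = 0.3453
  p(1,0)=1/28: -0.0357 × log₂(0.0357) = 0.1717
  p(1,1)=5/28: -0.1786 × log₂(0.1786) = 0.4438
  p(1,2)=1/28: -0.0357 × log₂(0.0357) = 0.1717
  p(2,0)=1/28: -0.0357 × log₂(0.0357) = 0.1717
  p(2,1)=1/7: -0.1429 × log₂(0.1429) = 0.4011
  p(2,2)=5/28: -0.1786 × log₂(0.1786) = 0.4438
H(X,Y) = 2.9381 bits


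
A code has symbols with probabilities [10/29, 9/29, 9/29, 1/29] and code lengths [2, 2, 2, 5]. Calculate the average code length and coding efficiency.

Average length L = Σ p_i × l_i = 2.1034 bits
Entropy H = 1.7449 bits
Efficiency η = H/L × 100% = 82.96%


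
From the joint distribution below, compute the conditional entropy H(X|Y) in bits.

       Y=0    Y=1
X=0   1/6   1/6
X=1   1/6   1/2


H(X|Y) = Σ_y p(y) H(X|Y=y)
  p(Y=0) = 1/3, H(X|Y=0) = 1.0000
  p(Y=1) = 2/3, H(X|Y=1) = 0.8113
H(X|Y) = 0.3333×1.0000 + 0.6667×0.8113 = 0.8742 bits


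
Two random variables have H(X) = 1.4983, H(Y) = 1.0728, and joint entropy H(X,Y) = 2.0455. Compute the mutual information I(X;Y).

I(X;Y) = H(X) + H(Y) - H(X,Y)
I(X;Y) = 1.4983 + 1.0728 - 2.0455 = 0.5256 bits


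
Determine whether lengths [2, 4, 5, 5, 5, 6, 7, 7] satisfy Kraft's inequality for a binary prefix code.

Kraft inequality: Σ 2^(-l_i) ≤ 1 for prefix-free code
Calculating: 2^(-2) + 2^(-4) + 2^(-5) + 2^(-5) + 2^(-5) + 2^(-6) + 2^(-7) + 2^(-7)
= 0.25 + 0.0625 + 0.03125 + 0.03125 + 0.03125 + 0.015625 + 0.0078125 + 0.0078125
= 0.4375
Since 0.4375 ≤ 1, prefix-free code exists


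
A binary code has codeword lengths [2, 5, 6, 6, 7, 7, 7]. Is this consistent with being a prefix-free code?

Kraft inequality: Σ 2^(-l_i) ≤ 1 for prefix-free code
Calculating: 2^(-2) + 2^(-5) + 2^(-6) + 2^(-6) + 2^(-7) + 2^(-7) + 2^(-7)
= 0.25 + 0.03125 + 0.015625 + 0.015625 + 0.0078125 + 0.0078125 + 0.0078125
= 0.3359
Since 0.3359 ≤ 1, prefix-free code exists


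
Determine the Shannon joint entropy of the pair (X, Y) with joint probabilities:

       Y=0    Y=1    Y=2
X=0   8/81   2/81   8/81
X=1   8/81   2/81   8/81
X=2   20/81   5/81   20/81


H(X,Y) = -Σ p(x,y) log₂ p(x,y)
  p(0,0)=8/81: -0.0988 × log₂(0.0988) = 0.3299
  p(0,1)=2/81: -0.0247 × log₂(0.0247) = 0.1318
  p(0,2)=8/81: -0.0988 × log₂(0.0988) = 0.3299
  p(1,0)=8/81: -0.0988 × log₂(0.0988) = 0.3299
  p(1,1)=2/81: -0.0247 × log₂(0.0247) = 0.1318
  p(1,2)=8/81: -0.0988 × log₂(0.0988) = 0.3299
  p(2,0)=20/81: -0.2469 × log₂(0.2469) = 0.4983
  p(2,1)=5/81: -0.0617 × log₂(0.0617) = 0.2480
  p(2,2)=20/81: -0.2469 × log₂(0.2469) = 0.4983
H(X,Y) = 2.8277 bits


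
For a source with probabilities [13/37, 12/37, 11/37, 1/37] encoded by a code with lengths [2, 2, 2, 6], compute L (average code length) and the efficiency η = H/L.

Average length L = Σ p_i × l_i = 2.1081 bits
Entropy H = 1.7181 bits
Efficiency η = H/L × 100% = 81.50%


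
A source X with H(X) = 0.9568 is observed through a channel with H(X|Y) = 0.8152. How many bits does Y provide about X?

I(X;Y) = H(X) - H(X|Y)
I(X;Y) = 0.9568 - 0.8152 = 0.1416 bits


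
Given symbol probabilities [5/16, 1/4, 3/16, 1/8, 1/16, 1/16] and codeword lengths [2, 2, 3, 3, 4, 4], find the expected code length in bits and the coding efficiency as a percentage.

Average length L = Σ p_i × l_i = 2.5625 bits
Entropy H = 2.3522 bits
Efficiency η = H/L × 100% = 91.79%


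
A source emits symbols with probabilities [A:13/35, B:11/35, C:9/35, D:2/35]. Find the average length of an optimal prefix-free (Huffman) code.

Huffman tree construction:
Combine smallest probabilities repeatedly
Resulting codes:
  A: 0 (length 1)
  B: 10 (length 2)
  C: 111 (length 3)
  D: 110 (length 3)
Average length = Σ p(s) × length(s) = 1.9429 bits


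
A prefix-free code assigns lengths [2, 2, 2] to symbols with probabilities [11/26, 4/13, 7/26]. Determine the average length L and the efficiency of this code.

Average length L = Σ p_i × l_i = 2.0000 bits
Entropy H = 1.5579 bits
Efficiency η = H/L × 100% = 77.90%


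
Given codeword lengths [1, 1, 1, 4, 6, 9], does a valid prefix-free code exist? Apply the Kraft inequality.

Kraft inequality: Σ 2^(-l_i) ≤ 1 for prefix-free code
Calculating: 2^(-1) + 2^(-1) + 2^(-1) + 2^(-4) + 2^(-6) + 2^(-9)
= 0.5 + 0.5 + 0.5 + 0.0625 + 0.015625 + 0.001953125
= 1.5801
Since 1.5801 > 1, prefix-free code does not exist


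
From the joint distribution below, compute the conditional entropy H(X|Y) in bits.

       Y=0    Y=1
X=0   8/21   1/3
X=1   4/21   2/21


H(X|Y) = Σ_y p(y) H(X|Y=y)
  p(Y=0) = 4/7, H(X|Y=0) = 0.9183
  p(Y=1) = 3/7, H(X|Y=1) = 0.7642
H(X|Y) = 0.5714×0.9183 + 0.4286×0.7642 = 0.8523 bits


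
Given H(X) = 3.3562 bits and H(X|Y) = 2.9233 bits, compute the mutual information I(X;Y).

I(X;Y) = H(X) - H(X|Y)
I(X;Y) = 3.3562 - 2.9233 = 0.4329 bits


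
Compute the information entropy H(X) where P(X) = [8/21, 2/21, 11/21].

H(X) = -Σ p(x) log₂ p(x)
  -8/21 × log₂(8/21) = 0.5304
  -2/21 × log₂(2/21) = 0.3231
  -11/21 × log₂(11/21) = 0.4887
H(X) = 1.3421 bits


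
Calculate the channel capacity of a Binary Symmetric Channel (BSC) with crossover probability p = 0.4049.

For BSC with error probability p:
C = 1 - H(p) where H(p) is binary entropy
H(0.4049) = -0.4049 × log₂(0.4049) - 0.5951 × log₂(0.5951)
H(p) = 0.9737
C = 1 - 0.9737 = 0.0263 bits/use


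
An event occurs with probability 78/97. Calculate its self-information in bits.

Information content I(x) = -log₂(p(x))
I = -log₂(78/97) = -log₂(0.8041)
I = 0.3145 bits


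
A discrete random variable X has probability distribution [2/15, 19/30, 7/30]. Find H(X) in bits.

H(X) = -Σ p(x) log₂ p(x)
  -2/15 × log₂(2/15) = 0.3876
  -19/30 × log₂(19/30) = 0.4173
  -7/30 × log₂(7/30) = 0.4899
H(X) = 1.2948 bits


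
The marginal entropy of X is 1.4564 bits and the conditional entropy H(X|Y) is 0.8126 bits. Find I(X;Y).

I(X;Y) = H(X) - H(X|Y)
I(X;Y) = 1.4564 - 0.8126 = 0.6438 bits


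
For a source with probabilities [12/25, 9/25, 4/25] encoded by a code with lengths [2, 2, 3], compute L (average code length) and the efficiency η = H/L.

Average length L = Σ p_i × l_i = 2.1600 bits
Entropy H = 1.4619 bits
Efficiency η = H/L × 100% = 67.68%


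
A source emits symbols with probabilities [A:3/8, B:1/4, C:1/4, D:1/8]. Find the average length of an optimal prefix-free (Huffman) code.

Huffman tree construction:
Combine smallest probabilities repeatedly
Resulting codes:
  A: 11 (length 2)
  B: 01 (length 2)
  C: 10 (length 2)
  D: 00 (length 2)
Average length = Σ p(s) × length(s) = 2.0000 bits


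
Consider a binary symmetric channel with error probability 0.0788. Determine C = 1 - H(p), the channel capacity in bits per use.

For BSC with error probability p:
C = 1 - H(p) where H(p) is binary entropy
H(0.0788) = -0.0788 × log₂(0.0788) - 0.9212 × log₂(0.9212)
H(p) = 0.3979
C = 1 - 0.3979 = 0.6021 bits/use


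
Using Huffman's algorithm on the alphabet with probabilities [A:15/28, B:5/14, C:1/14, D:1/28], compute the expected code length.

Huffman tree construction:
Combine smallest probabilities repeatedly
Resulting codes:
  A: 1 (length 1)
  B: 01 (length 2)
  C: 001 (length 3)
  D: 000 (length 3)
Average length = Σ p(s) × length(s) = 1.5714 bits


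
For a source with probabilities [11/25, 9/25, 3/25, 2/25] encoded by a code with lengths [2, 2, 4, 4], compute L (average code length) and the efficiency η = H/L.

Average length L = Σ p_i × l_i = 2.4000 bits
Entropy H = 1.7103 bits
Efficiency η = H/L × 100% = 71.26%


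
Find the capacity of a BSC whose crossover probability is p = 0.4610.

For BSC with error probability p:
C = 1 - H(p) where H(p) is binary entropy
H(0.4610) = -0.4610 × log₂(0.4610) - 0.5390 × log₂(0.5390)
H(p) = 0.9956
C = 1 - 0.9956 = 0.0044 bits/use


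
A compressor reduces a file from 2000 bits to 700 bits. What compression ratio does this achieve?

Compression ratio = Original / Compressed
= 2000 / 700 = 2.86:1


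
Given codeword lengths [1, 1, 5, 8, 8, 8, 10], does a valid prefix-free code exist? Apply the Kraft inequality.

Kraft inequality: Σ 2^(-l_i) ≤ 1 for prefix-free code
Calculating: 2^(-1) + 2^(-1) + 2^(-5) + 2^(-8) + 2^(-8) + 2^(-8) + 2^(-10)
= 0.5 + 0.5 + 0.03125 + 0.00390625 + 0.00390625 + 0.00390625 + 0.0009765625
= 1.0439
Since 1.0439 > 1, prefix-free code does not exist


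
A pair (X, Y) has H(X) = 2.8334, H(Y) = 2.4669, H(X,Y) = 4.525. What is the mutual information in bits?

I(X;Y) = H(X) + H(Y) - H(X,Y)
I(X;Y) = 2.8334 + 2.4669 - 4.525 = 0.7753 bits


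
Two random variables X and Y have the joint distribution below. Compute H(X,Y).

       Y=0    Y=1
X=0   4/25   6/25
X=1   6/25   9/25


H(X,Y) = -Σ p(x,y) log₂ p(x,y)
  p(0,0)=4/25: -0.1600 × log₂(0.1600) = 0.4230
  p(0,1)=6/25: -0.2400 × log₂(0.2400) = 0.4941
  p(1,0)=6/25: -0.2400 × log₂(0.2400) = 0.4941
  p(1,1)=9/25: -0.3600 × log₂(0.3600) = 0.5306
H(X,Y) = 1.9419 bits


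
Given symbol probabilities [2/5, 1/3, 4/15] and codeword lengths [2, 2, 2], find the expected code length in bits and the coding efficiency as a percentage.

Average length L = Σ p_i × l_i = 2.0000 bits
Entropy H = 1.5656 bits
Efficiency η = H/L × 100% = 78.28%


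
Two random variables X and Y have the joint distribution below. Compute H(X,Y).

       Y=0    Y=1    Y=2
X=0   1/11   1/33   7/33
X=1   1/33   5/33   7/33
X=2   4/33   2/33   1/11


H(X,Y) = -Σ p(x,y) log₂ p(x,y)
  p(0,0)=1/11: -0.0909 × log₂(0.0909) = 0.3145
  p(0,1)=1/33: -0.0303 × log₂(0.0303) = 0.1529
  p(0,2)=7/33: -0.2121 × log₂(0.2121) = 0.4745
  p(1,0)=1/33: -0.0303 × log₂(0.0303) = 0.1529
  p(1,1)=5/33: -0.1515 × log₂(0.1515) = 0.4125
  p(1,2)=7/33: -0.2121 × log₂(0.2121) = 0.4745
  p(2,0)=4/33: -0.1212 × log₂(0.1212) = 0.3690
  p(2,1)=2/33: -0.0606 × log₂(0.0606) = 0.2451
  p(2,2)=1/11: -0.0909 × log₂(0.0909) = 0.3145
H(X,Y) = 2.9104 bits


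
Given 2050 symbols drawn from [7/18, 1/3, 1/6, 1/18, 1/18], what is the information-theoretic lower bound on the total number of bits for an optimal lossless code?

Entropy H = 1.9524 bits/symbol
Minimum bits = H × n = 1.9524 × 2050
= 4002.34 bits


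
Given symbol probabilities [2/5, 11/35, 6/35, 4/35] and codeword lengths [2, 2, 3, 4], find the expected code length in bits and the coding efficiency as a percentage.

Average length L = Σ p_i × l_i = 2.4000 bits
Entropy H = 1.8474 bits
Efficiency η = H/L × 100% = 76.97%


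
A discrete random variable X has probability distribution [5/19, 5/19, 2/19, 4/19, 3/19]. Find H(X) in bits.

H(X) = -Σ p(x) log₂ p(x)
  -5/19 × log₂(5/19) = 0.5068
  -5/19 × log₂(5/19) = 0.5068
  -2/19 × log₂(2/19) = 0.3419
  -4/19 × log₂(4/19) = 0.4732
  -3/19 × log₂(3/19) = 0.4205
H(X) = 2.2493 bits


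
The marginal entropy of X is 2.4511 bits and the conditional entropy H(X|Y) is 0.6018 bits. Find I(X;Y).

I(X;Y) = H(X) - H(X|Y)
I(X;Y) = 2.4511 - 0.6018 = 1.8493 bits


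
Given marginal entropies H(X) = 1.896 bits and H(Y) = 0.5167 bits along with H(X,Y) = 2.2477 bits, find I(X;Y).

I(X;Y) = H(X) + H(Y) - H(X,Y)
I(X;Y) = 1.896 + 0.5167 - 2.2477 = 0.165 bits


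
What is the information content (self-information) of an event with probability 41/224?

Information content I(x) = -log₂(p(x))
I = -log₂(41/224) = -log₂(0.1830)
I = 2.4498 bits


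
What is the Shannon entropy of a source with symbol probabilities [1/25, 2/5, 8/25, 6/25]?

H(X) = -Σ p(x) log₂ p(x)
  -1/25 × log₂(1/25) = 0.1858
  -2/5 × log₂(2/5) = 0.5288
  -8/25 × log₂(8/25) = 0.5260
  -6/25 × log₂(6/25) = 0.4941
H(X) = 1.7347 bits


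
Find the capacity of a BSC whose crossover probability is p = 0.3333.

For BSC with error probability p:
C = 1 - H(p) where H(p) is binary entropy
H(0.3333) = -0.3333 × log₂(0.3333) - 0.6667 × log₂(0.6667)
H(p) = 0.9183
C = 1 - 0.9183 = 0.0817 bits/use


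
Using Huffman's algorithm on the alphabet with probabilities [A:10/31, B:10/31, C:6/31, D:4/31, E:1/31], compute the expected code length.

Huffman tree construction:
Combine smallest probabilities repeatedly
Resulting codes:
  A: 10 (length 2)
  B: 11 (length 2)
  C: 01 (length 2)
  D: 001 (length 3)
  E: 000 (length 3)
Average length = Σ p(s) × length(s) = 2.1613 bits


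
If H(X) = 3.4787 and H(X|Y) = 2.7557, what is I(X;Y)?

I(X;Y) = H(X) - H(X|Y)
I(X;Y) = 3.4787 - 2.7557 = 0.723 bits


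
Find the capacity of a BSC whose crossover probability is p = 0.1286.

For BSC with error probability p:
C = 1 - H(p) where H(p) is binary entropy
H(0.1286) = -0.1286 × log₂(0.1286) - 0.8714 × log₂(0.8714)
H(p) = 0.5536
C = 1 - 0.5536 = 0.4464 bits/use


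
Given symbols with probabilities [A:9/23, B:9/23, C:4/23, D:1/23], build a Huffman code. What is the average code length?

Huffman tree construction:
Combine smallest probabilities repeatedly
Resulting codes:
  A: 11 (length 2)
  B: 0 (length 1)
  C: 101 (length 3)
  D: 100 (length 3)
Average length = Σ p(s) × length(s) = 1.8261 bits


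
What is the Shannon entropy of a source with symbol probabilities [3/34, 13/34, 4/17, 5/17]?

H(X) = -Σ p(x) log₂ p(x)
  -3/34 × log₂(3/34) = 0.3090
  -13/34 × log₂(13/34) = 0.5303
  -4/17 × log₂(4/17) = 0.4912
  -5/17 × log₂(5/17) = 0.5193
H(X) = 1.8498 bits


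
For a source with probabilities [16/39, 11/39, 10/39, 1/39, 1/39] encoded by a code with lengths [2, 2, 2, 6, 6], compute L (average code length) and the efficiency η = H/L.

Average length L = Σ p_i × l_i = 2.2051 bits
Entropy H = 1.8169 bits
Efficiency η = H/L × 100% = 82.39%


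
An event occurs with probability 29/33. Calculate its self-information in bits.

Information content I(x) = -log₂(p(x))
I = -log₂(29/33) = -log₂(0.8788)
I = 0.1864 bits


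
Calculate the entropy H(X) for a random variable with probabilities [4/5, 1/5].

H(X) = -Σ p(x) log₂ p(x)
  -4/5 × log₂(4/5) = 0.2575
  -1/5 × log₂(1/5) = 0.4644
H(X) = 0.7219 bits


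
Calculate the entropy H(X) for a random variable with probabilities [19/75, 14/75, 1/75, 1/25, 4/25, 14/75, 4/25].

H(X) = -Σ p(x) log₂ p(x)
  -19/75 × log₂(19/75) = 0.5018
  -14/75 × log₂(14/75) = 0.4520
  -1/75 × log₂(1/75) = 0.0831
  -1/25 × log₂(1/25) = 0.1858
  -4/25 × log₂(4/25) = 0.4230
  -14/75 × log₂(14/75) = 0.4520
  -4/25 × log₂(4/25) = 0.4230
H(X) = 2.5207 bits


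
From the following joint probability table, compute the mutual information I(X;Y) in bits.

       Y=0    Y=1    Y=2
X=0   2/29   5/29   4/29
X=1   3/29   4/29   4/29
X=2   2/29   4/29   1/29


H(X) = 1.5559, H(Y) = 1.5378, H(X,Y) = 3.0523
I(X;Y) = H(X) + H(Y) - H(X,Y) = 0.0414 bits


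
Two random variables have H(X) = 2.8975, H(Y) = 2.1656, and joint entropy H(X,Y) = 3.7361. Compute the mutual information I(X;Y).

I(X;Y) = H(X) + H(Y) - H(X,Y)
I(X;Y) = 2.8975 + 2.1656 - 3.7361 = 1.327 bits


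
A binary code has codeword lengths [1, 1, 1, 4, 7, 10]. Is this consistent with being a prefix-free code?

Kraft inequality: Σ 2^(-l_i) ≤ 1 for prefix-free code
Calculating: 2^(-1) + 2^(-1) + 2^(-1) + 2^(-4) + 2^(-7) + 2^(-10)
= 0.5 + 0.5 + 0.5 + 0.0625 + 0.0078125 + 0.0009765625
= 1.5713
Since 1.5713 > 1, prefix-free code does not exist


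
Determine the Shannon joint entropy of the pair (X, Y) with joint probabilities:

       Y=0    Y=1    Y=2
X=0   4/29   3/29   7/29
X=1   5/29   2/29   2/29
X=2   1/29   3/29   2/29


H(X,Y) = -Σ p(x,y) log₂ p(x,y)
  p(0,0)=4/29: -0.1379 × log₂(0.1379) = 0.3942
  p(0,1)=3/29: -0.1034 × log₂(0.1034) = 0.3386
  p(0,2)=7/29: -0.2414 × log₂(0.2414) = 0.4950
  p(1,0)=5/29: -0.1724 × log₂(0.1724) = 0.4373
  p(1,1)=2/29: -0.0690 × log₂(0.0690) = 0.2661
  p(1,2)=2/29: -0.0690 × log₂(0.0690) = 0.2661
  p(2,0)=1/29: -0.0345 × log₂(0.0345) = 0.1675
  p(2,1)=3/29: -0.1034 × log₂(0.1034) = 0.3386
  p(2,2)=2/29: -0.0690 × log₂(0.0690) = 0.2661
H(X,Y) = 2.9693 bits


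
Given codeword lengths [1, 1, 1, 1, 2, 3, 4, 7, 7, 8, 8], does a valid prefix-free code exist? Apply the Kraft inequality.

Kraft inequality: Σ 2^(-l_i) ≤ 1 for prefix-free code
Calculating: 2^(-1) + 2^(-1) + 2^(-1) + 2^(-1) + 2^(-2) + 2^(-3) + 2^(-4) + 2^(-7) + 2^(-7) + 2^(-8) + 2^(-8)
= 0.5 + 0.5 + 0.5 + 0.5 + 0.25 + 0.125 + 0.0625 + 0.0078125 + 0.0078125 + 0.00390625 + 0.00390625
= 2.4609
Since 2.4609 > 1, prefix-free code does not exist


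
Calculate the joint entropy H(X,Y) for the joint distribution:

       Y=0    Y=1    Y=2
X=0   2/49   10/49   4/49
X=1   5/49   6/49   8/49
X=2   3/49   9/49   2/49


H(X,Y) = -Σ p(x,y) log₂ p(x,y)
  p(0,0)=2/49: -0.0408 × log₂(0.0408) = 0.1884
  p(0,1)=10/49: -0.2041 × log₂(0.2041) = 0.4679
  p(0,2)=4/49: -0.0816 × log₂(0.0816) = 0.2951
  p(1,0)=5/49: -0.1020 × log₂(0.1020) = 0.3360
  p(1,1)=6/49: -0.1224 × log₂(0.1224) = 0.3710
  p(1,2)=8/49: -0.1633 × log₂(0.1633) = 0.4269
  p(2,0)=3/49: -0.0612 × log₂(0.0612) = 0.2467
  p(2,1)=9/49: -0.1837 × log₂(0.1837) = 0.4490
  p(2,2)=2/49: -0.0408 × log₂(0.0408) = 0.1884
H(X,Y) = 2.9693 bits


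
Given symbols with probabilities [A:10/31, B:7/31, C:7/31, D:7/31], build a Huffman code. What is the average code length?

Huffman tree construction:
Combine smallest probabilities repeatedly
Resulting codes:
  A: 11 (length 2)
  B: 00 (length 2)
  C: 01 (length 2)
  D: 10 (length 2)
Average length = Σ p(s) × length(s) = 2.0000 bits


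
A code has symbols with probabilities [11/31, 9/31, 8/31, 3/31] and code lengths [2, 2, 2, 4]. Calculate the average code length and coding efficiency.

Average length L = Σ p_i × l_i = 2.1935 bits
Entropy H = 1.8788 bits
Efficiency η = H/L × 100% = 85.65%


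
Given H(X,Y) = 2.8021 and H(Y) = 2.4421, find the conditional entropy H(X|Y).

Chain rule: H(X,Y) = H(X|Y) + H(Y)
H(X|Y) = H(X,Y) - H(Y) = 2.8021 - 2.4421 = 0.36 bits


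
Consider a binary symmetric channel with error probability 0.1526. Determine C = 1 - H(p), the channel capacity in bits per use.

For BSC with error probability p:
C = 1 - H(p) where H(p) is binary entropy
H(0.1526) = -0.1526 × log₂(0.1526) - 0.8474 × log₂(0.8474)
H(p) = 0.6163
C = 1 - 0.6163 = 0.3837 bits/use


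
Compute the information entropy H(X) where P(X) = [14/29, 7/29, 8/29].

H(X) = -Σ p(x) log₂ p(x)
  -14/29 × log₂(14/29) = 0.5072
  -7/29 × log₂(7/29) = 0.4950
  -8/29 × log₂(8/29) = 0.5125
H(X) = 1.5147 bits


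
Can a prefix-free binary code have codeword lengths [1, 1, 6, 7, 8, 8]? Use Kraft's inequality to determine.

Kraft inequality: Σ 2^(-l_i) ≤ 1 for prefix-free code
Calculating: 2^(-1) + 2^(-1) + 2^(-6) + 2^(-7) + 2^(-8) + 2^(-8)
= 0.5 + 0.5 + 0.015625 + 0.0078125 + 0.00390625 + 0.00390625
= 1.0312
Since 1.0312 > 1, prefix-free code does not exist


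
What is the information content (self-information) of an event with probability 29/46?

Information content I(x) = -log₂(p(x))
I = -log₂(29/46) = -log₂(0.6304)
I = 0.6656 bits


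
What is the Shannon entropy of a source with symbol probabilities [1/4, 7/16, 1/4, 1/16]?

H(X) = -Σ p(x) log₂ p(x)
  -1/4 × log₂(1/4) = 0.5000
  -7/16 × log₂(7/16) = 0.5218
  -1/4 × log₂(1/4) = 0.5000
  -1/16 × log₂(1/16) = 0.2500
H(X) = 1.7718 bits


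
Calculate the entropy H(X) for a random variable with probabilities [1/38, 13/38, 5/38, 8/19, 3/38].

H(X) = -Σ p(x) log₂ p(x)
  -1/38 × log₂(1/38) = 0.1381
  -13/38 × log₂(13/38) = 0.5294
  -5/38 × log₂(5/38) = 0.3850
  -8/19 × log₂(8/19) = 0.5254
  -3/38 × log₂(3/38) = 0.2892
H(X) = 1.8671 bits


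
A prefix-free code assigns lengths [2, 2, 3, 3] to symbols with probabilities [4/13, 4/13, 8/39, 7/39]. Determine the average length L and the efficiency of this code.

Average length L = Σ p_i × l_i = 2.3846 bits
Entropy H = 1.9600 bits
Efficiency η = H/L × 100% = 82.19%


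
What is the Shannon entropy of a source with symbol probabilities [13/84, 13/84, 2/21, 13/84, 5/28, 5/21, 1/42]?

H(X) = -Σ p(x) log₂ p(x)
  -13/84 × log₂(13/84) = 0.4166
  -13/84 × log₂(13/84) = 0.4166
  -2/21 × log₂(2/21) = 0.3231
  -13/84 × log₂(13/84) = 0.4166
  -5/28 × log₂(5/28) = 0.4438
  -5/21 × log₂(5/21) = 0.4929
  -1/42 × log₂(1/42) = 0.1284
H(X) = 2.6380 bits


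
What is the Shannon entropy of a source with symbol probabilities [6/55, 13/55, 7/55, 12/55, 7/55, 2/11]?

H(X) = -Σ p(x) log₂ p(x)
  -6/55 × log₂(6/55) = 0.3487
  -13/55 × log₂(13/55) = 0.4919
  -7/55 × log₂(7/55) = 0.3785
  -12/55 × log₂(12/55) = 0.4792
  -7/55 × log₂(7/55) = 0.3785
  -2/11 × log₂(2/11) = 0.4472
H(X) = 2.5240 bits
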